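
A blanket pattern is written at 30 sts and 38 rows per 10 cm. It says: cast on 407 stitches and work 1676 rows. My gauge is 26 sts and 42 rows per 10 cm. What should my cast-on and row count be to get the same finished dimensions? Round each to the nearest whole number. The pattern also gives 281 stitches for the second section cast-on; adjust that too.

Stitches: 407 × 26/30 = 352.73 → 353.
Rows: 1676 × 42/38 = 1852.42 → 1852.
second section cast-on: 281 × 26/30 = 243.53 → 244.

Cast on 353 stitches; work 1852 rows; second section cast-on 244 stitches.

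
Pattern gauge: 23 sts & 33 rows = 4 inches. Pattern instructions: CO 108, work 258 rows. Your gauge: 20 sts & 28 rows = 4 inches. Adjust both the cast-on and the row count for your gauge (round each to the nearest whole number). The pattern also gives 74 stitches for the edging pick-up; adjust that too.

Stitches: 108 × 20/23 = 93.91 → 94.
Rows: 258 × 28/33 = 218.91 → 219.
edging pick-up: 74 × 20/23 = 64.35 → 64.

Cast on 94 stitches; work 219 rows; edging pick-up 64 stitches.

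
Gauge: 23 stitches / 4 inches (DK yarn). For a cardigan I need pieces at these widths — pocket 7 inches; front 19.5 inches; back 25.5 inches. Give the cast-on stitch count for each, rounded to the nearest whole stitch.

Rate = 23/4 = 5.75 sts per in.
pocket: 7 × 5.75 = 40.25 → 40.
front: 19.5 × 5.75 = 112.12 → 112.
back: 25.5 × 5.75 = 146.62 → 147.

pocket 40; front 112; back 147.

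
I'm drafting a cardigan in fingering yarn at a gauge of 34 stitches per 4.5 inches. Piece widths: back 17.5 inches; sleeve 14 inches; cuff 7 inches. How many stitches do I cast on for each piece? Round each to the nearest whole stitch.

back 132; sleeve 106; cuff 53.

Rate = 34/4.5 = 7.556 sts per in.
back: 17.5 × 7.556 = 132.22 → 132.
sleeve: 14 × 7.556 = 105.78 → 106.
cuff: 7 × 7.556 = 52.89 → 53.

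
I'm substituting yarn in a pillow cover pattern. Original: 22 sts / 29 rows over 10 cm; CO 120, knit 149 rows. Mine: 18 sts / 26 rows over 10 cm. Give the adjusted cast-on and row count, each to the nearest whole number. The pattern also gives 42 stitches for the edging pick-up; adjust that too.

Stitches: 120 × 18/22 = 98.18 → 98.
Rows: 149 × 26/29 = 133.59 → 134.
edging pick-up: 42 × 18/22 = 34.36 → 34.

Cast on 98 stitches; work 134 rows; edging pick-up 34 stitches.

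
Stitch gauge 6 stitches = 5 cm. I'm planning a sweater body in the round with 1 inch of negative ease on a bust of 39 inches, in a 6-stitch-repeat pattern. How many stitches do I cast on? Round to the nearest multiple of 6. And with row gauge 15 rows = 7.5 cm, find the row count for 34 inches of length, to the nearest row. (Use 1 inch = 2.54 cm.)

Finished = 39 − 1 = 38 inches.
38 inches × 2.54 = 96.52 cm.
6/5 = 1.2 sts per cm; 96.52 × 1.2 = 115.82 sts.
Nearest multiple of 6 → 114.
34 inches = 86.36 cm; × 2 = 172.72 → 173 rows.

Cast on 114 stitches; work 173 rows.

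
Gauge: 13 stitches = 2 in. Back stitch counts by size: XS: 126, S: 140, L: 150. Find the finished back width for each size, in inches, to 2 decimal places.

XS 19.38 inches; S 21.54 inches; L 23.08 inches.

13/2 = 6.5 sts per in.
XS: 126 / 6.5 = 19.385 → 19.38 in.
S: 140 / 6.5 = 21.538 → 21.54 in.
L: 150 / 6.5 = 23.077 → 23.08 in.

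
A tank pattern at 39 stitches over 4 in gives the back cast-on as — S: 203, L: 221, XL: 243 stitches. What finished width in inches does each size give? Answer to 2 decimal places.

S 20.82 inches; L 22.67 inches; XL 24.92 inches.

39/4 = 9.75 sts per in.
S: 203 / 9.75 = 20.821 → 20.82 in.
L: 221 / 9.75 = 22.667 → 22.67 in.
XL: 243 / 9.75 = 24.923 → 24.92 in.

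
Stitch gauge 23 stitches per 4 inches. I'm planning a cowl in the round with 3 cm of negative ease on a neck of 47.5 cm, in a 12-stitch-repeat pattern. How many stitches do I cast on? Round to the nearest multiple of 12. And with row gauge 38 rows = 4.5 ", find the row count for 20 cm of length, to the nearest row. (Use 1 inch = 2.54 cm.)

Cast on 96 stitches; work 66 rows.

Finished = 47.5 − 3 = 44.5 cm.
44.5 cm × 1/2.54 = 17.52 inches.
23/4 = 5.75 sts per in; 17.52 × 5.75 = 100.74 sts.
Nearest multiple of 12 → 96.
20 cm = 7.87 inches; × 8.444 = 66.49 → 66 rows.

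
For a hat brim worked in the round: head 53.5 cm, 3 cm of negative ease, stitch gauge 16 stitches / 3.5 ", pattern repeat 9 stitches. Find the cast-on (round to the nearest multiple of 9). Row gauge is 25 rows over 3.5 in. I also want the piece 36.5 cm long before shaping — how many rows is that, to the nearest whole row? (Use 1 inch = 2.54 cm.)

Finished = 53.5 − 3 = 50.5 cm.
50.5 cm × 1/2.54 = 19.88 inches.
16/3.5 = 4.571 sts per in; 19.88 × 4.571 = 90.89 sts.
Nearest multiple of 9 → 90.
36.5 cm = 14.37 inches; × 7.143 = 102.64 → 103 rows.

Cast on 90 stitches; work 103 rows.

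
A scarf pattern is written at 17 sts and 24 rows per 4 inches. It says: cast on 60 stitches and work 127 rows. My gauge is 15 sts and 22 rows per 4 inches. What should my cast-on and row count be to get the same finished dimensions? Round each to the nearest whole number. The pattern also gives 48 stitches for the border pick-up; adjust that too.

Stitches: 60 × 15/17 = 52.94 → 53.
Rows: 127 × 22/24 = 116.42 → 116.
border pick-up: 48 × 15/17 = 42.35 → 42.

Cast on 53 stitches; work 116 rows; border pick-up 42 stitches.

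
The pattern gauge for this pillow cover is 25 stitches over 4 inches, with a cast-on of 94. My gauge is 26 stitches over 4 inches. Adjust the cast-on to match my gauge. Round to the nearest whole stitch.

Scale factor = 26 / 25 = 1.040.
94 × 26 / 25 = 97.76 sts.
→ 98 sts.

Cast on 98 stitches.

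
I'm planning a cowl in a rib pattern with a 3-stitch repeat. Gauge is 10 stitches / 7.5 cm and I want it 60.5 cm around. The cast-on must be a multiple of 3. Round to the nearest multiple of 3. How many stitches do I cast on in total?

Cast on 81 stitches.

10 / 7.5 = 1.333 sts per cm.
60.5 × 1.333 = 80.67 sts.
Nearest multiple of 3: 81.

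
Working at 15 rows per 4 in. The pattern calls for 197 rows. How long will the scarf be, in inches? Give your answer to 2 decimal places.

52.53 inches.

15 rows / 4 inch = 3.75 rows per inch.
197 / 3.75 = 52.533 inches.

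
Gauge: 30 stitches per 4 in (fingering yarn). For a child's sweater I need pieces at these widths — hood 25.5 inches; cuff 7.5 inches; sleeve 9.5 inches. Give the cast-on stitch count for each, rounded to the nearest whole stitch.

Rate = 30/4 = 7.5 sts per in.
hood: 25.5 × 7.5 = 191.25 → 191.
cuff: 7.5 × 7.5 = 56.25 → 56.
sleeve: 9.5 × 7.5 = 71.25 → 71.

hood 191; cuff 56; sleeve 71.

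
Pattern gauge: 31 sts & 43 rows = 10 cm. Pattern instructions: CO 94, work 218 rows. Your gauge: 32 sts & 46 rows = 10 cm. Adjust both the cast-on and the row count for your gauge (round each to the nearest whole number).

Cast on 97 stitches; work 233 rows.

Stitches: 94 × 32/31 = 97.03 → 97.
Rows: 218 × 46/43 = 233.21 → 233.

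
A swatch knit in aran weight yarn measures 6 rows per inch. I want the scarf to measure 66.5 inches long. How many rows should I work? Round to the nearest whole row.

6 rows / 1 in = 6 rows per inch.
66.5 × 6 = 399.00 rows.

399 rows.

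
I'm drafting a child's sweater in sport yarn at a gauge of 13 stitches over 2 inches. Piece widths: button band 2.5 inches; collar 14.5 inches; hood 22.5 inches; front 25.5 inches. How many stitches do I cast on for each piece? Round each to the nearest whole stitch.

Rate = 13/2 = 6.5 sts per in.
button band: 2.5 × 6.5 = 16.25 → 16.
collar: 14.5 × 6.5 = 94.25 → 94.
hood: 22.5 × 6.5 = 146.25 → 146.
front: 25.5 × 6.5 = 165.75 → 166.

button band 16; collar 94; hood 146; front 166.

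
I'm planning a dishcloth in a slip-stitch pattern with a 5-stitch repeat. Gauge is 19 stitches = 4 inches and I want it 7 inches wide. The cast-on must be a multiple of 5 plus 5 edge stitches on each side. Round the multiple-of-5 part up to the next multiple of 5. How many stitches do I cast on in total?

35 stitches.

19 / 4 = 4.75 sts per inch.
7 × 4.75 = 33.25 sts.
Less 10 edge sts → 23.25 for the repeat.
Next multiple of 5: 25.
Add back 10 edge sts → 35.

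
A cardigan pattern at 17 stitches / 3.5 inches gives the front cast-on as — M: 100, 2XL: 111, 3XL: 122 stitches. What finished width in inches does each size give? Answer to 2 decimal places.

M 20.59 inches; 2XL 22.85 inches; 3XL 25.12 inches.

17/3.5 = 4.857 sts per in.
M: 100 / 4.857 = 20.588 → 20.59 in.
2XL: 111 / 4.857 = 22.853 → 22.85 in.
3XL: 122 / 4.857 = 25.118 → 25.12 in.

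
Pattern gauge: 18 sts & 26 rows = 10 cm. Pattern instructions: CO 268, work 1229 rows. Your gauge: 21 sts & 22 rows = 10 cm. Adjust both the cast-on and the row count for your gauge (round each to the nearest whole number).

Cast on 313 stitches; work 1040 rows.

Stitches: 268 × 21/18 = 312.67 → 313.
Rows: 1229 × 22/26 = 1039.92 → 1040.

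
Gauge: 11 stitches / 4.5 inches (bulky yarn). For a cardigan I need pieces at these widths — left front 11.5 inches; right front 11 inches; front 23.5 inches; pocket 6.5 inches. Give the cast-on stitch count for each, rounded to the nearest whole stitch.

Rate = 11/4.5 = 2.444 sts per in.
left front: 11.5 × 2.444 = 28.11 → 28.
right front: 11 × 2.444 = 26.89 → 27.
front: 23.5 × 2.444 = 57.44 → 57.
pocket: 6.5 × 2.444 = 15.89 → 16.

left front 28; right front 27; front 57; pocket 16.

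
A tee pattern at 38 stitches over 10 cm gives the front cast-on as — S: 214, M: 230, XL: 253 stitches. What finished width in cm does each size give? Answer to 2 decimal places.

38/10 = 3.8 sts per cm.
S: 214 / 3.8 = 56.316 → 56.32 cm.
M: 230 / 3.8 = 60.526 → 60.53 cm.
XL: 253 / 3.8 = 66.579 → 66.58 cm.

S 56.32 cm; M 60.53 cm; XL 66.58 cm.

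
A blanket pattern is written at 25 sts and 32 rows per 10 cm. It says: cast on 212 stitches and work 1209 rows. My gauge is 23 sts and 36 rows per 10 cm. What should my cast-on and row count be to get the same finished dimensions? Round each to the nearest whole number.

Stitches: 212 × 23/25 = 195.04 → 195.
Rows: 1209 × 36/32 = 1360.12 → 1360.

Cast on 195 stitches; work 1360 rows.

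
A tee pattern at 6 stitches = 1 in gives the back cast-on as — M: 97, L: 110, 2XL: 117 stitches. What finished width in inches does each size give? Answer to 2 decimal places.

6/1 = 6 sts per in.
M: 97 / 6 = 16.167 → 16.17 in.
L: 110 / 6 = 18.333 → 18.33 in.
2XL: 117 / 6 = 19.500 → 19.50 in.

M 16.17 inches; L 18.33 inches; 2XL 19.50 inches.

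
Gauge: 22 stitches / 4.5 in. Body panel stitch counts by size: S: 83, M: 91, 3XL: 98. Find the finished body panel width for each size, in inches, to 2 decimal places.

S 16.98 inches; M 18.61 inches; 3XL 20.05 inches.

22/4.5 = 4.889 sts per in.
S: 83 / 4.889 = 16.977 → 16.98 in.
M: 91 / 4.889 = 18.614 → 18.61 in.
3XL: 98 / 4.889 = 20.045 → 20.05 in.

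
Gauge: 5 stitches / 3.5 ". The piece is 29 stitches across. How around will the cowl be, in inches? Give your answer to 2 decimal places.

20.30 inches.

5 stitches / 3.5 inch = 1.429 stitches per inch.
29 / 1.429 = 20.300 inches.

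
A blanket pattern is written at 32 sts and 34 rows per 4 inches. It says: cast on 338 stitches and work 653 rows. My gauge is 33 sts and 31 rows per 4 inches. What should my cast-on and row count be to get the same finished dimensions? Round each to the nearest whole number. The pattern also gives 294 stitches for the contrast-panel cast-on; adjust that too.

Cast on 349 stitches; work 595 rows; contrast-panel cast-on 303 stitches.

Stitches: 338 × 33/32 = 348.56 → 349.
Rows: 653 × 31/34 = 595.38 → 595.
contrast-panel cast-on: 294 × 33/32 = 303.19 → 303.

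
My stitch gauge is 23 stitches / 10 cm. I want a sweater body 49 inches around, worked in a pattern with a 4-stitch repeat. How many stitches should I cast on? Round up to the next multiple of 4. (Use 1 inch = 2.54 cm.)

49 in = 49 × 2.54 = 124.46 cm.
23 / 10 = 2.3 sts/cm.
124.46 × 2.3 = 286.26 sts.
→ 288.

CO 288 sts.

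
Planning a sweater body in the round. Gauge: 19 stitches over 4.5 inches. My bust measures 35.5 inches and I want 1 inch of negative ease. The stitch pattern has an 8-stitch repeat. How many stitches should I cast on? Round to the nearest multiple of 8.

Finished = 35.5 − 1 = 34.5 inches.
19 / 4.5 = 4.222 sts/in.
34.5 × 4.222 = 145.67 sts.
Nearest multiple of 8: 144.

Cast on 144 stitches.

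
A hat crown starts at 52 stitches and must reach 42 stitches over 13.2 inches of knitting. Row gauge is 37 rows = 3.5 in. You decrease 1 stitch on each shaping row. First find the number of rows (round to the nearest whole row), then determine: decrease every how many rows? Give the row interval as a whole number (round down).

Decrease every 14th row.

Rows = 13.2 × 10.571 = 139.5 → 140 rows.
Stitches to remove: 10 → 10 shaping rows (at 1 st each).
140 / 10 = 14.00 → every 14 rows.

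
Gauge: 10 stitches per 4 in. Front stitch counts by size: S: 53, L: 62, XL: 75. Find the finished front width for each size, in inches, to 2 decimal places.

10/4 = 2.5 sts per in.
S: 53 / 2.5 = 21.200 → 21.20 in.
L: 62 / 2.5 = 24.800 → 24.80 in.
XL: 75 / 2.5 = 30.000 → 30.00 in.

S 21.20 inches; L 24.80 inches; XL 30.00 inches.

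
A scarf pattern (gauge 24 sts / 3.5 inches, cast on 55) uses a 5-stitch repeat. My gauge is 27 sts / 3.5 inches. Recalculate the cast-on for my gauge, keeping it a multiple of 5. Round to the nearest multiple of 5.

60 stitches.

55 × 27 / 24 = 61.88.
Nearest multiple of 5: 60.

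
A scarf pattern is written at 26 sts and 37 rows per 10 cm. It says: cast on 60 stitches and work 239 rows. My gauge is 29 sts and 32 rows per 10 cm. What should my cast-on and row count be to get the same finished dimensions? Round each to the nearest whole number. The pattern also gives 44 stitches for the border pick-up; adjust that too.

Stitches: 60 × 29/26 = 66.92 → 67.
Rows: 239 × 32/37 = 206.70 → 207.
border pick-up: 44 × 29/26 = 49.08 → 49.

Cast on 67 stitches; work 207 rows; border pick-up 49 stitches.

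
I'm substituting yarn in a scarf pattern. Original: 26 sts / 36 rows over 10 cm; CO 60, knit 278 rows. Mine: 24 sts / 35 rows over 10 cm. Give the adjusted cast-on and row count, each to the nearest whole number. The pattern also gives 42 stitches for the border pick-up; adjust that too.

Cast on 55 stitches; work 270 rows; border pick-up 39 stitches.

Stitches: 60 × 24/26 = 55.38 → 55.
Rows: 278 × 35/36 = 270.28 → 270.
border pick-up: 42 × 24/26 = 38.77 → 39.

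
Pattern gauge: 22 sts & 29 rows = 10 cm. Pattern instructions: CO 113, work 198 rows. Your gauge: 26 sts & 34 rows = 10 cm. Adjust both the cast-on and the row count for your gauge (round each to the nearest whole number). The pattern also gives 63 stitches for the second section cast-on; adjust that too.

Stitches: 113 × 26/22 = 133.55 → 134.
Rows: 198 × 34/29 = 232.14 → 232.
second section cast-on: 63 × 26/22 = 74.45 → 74.

Cast on 134 stitches; work 232 rows; second section cast-on 74 stitches.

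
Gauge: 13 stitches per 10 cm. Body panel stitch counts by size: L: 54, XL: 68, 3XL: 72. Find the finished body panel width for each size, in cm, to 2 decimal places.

13/10 = 1.3 sts per cm.
L: 54 / 1.3 = 41.538 → 41.54 cm.
XL: 68 / 1.3 = 52.308 → 52.31 cm.
3XL: 72 / 1.3 = 55.385 → 55.38 cm.

L 41.54 cm; XL 52.31 cm; 3XL 55.38 cm.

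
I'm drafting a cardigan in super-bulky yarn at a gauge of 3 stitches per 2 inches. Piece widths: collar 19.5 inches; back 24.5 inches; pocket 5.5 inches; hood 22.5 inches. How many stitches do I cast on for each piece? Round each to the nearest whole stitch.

collar 29; back 37; pocket 8; hood 34.

Rate = 3/2 = 1.5 sts per in.
collar: 19.5 × 1.5 = 29.25 → 29.
back: 24.5 × 1.5 = 36.75 → 37.
pocket: 5.5 × 1.5 = 8.25 → 8.
hood: 22.5 × 1.5 = 33.75 → 34.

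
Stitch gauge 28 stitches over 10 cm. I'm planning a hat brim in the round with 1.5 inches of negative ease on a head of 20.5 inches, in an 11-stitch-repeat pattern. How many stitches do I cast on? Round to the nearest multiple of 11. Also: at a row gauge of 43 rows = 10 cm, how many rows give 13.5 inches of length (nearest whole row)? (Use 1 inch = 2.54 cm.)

Finished = 20.5 − 1.5 = 19 inches.
19 inches × 2.54 = 48.26 cm.
28/10 = 2.8 sts per cm; 48.26 × 2.8 = 135.13 sts.
Nearest multiple of 11 → 132.
13.5 inches = 34.29 cm; × 4.3 = 147.45 → 147 rows.

Cast on 132 stitches; work 147 rows.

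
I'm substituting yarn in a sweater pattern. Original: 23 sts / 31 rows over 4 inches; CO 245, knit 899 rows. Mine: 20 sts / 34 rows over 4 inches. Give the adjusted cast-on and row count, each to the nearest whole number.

Cast on 213 stitches; work 986 rows.

Stitches: 245 × 20/23 = 213.04 → 213.
Rows: 899 × 34/31 = 986.00 → 986.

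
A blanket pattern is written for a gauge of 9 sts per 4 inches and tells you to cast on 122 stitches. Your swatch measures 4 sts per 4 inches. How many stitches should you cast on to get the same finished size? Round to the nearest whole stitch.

Cast on 54 stitches.

Scale factor = 4 / 9 = 0.444.
122 × 4 / 9 = 54.22 sts.
→ 54 sts.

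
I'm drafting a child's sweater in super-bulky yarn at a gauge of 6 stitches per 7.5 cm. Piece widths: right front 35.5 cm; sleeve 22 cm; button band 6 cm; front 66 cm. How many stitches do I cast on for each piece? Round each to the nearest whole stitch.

right front 28; sleeve 18; button band 5; front 53.

Rate = 6/7.5 = 0.8 sts per cm.
right front: 35.5 × 0.8 = 28.40 → 28.
sleeve: 22 × 0.8 = 17.60 → 18.
button band: 6 × 0.8 = 4.80 → 5.
front: 66 × 0.8 = 52.80 → 53.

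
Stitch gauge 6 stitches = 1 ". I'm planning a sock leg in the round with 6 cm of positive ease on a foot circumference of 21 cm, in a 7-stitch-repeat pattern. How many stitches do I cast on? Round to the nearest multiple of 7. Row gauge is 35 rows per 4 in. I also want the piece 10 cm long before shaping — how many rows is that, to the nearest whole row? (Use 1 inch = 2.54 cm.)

Cast on 63 stitches; work 34 rows.

Finished = 21 + 6 = 27 cm.
27 cm × 1/2.54 = 10.63 inches.
6/1 = 6 sts per in; 10.63 × 6 = 63.78 sts.
Nearest multiple of 7 → 63.
10 cm = 3.94 inches; × 8.75 = 34.45 → 34 rows.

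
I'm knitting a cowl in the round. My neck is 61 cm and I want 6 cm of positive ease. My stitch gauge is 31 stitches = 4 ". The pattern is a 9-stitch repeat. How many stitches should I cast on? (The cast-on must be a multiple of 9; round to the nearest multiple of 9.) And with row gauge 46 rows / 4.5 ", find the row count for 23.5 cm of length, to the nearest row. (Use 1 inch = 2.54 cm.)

Finished = 61 + 6 = 67 cm.
67 cm × 1/2.54 = 26.38 inches.
31/4 = 7.75 sts per in; 26.38 × 7.75 = 204.43 sts.
Nearest multiple of 9 → 207.
23.5 cm = 9.25 inches; × 10.222 = 94.58 → 95 rows.

Cast on 207 stitches; work 95 rows.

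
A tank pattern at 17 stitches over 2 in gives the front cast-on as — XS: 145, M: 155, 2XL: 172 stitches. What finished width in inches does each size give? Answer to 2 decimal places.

XS 17.06 inches; M 18.24 inches; 2XL 20.24 inches.

17/2 = 8.5 sts per in.
XS: 145 / 8.5 = 17.059 → 17.06 in.
M: 155 / 8.5 = 18.235 → 18.24 in.
2XL: 172 / 8.5 = 20.235 → 20.24 in.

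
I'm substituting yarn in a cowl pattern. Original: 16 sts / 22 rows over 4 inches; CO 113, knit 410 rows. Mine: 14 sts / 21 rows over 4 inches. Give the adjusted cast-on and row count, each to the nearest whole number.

Stitches: 113 × 14/16 = 98.88 → 99.
Rows: 410 × 21/22 = 391.36 → 391.

Cast on 99 stitches; work 391 rows.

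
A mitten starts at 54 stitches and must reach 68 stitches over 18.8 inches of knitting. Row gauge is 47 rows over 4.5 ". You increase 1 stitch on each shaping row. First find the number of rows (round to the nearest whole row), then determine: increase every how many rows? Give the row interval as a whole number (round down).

Increase every 14th row.

Rows = 18.8 × 10.444 = 196.4 → 196 rows.
Stitches to add: 14 → 14 shaping rows (at 1 st each).
196 / 14 = 14.00 → every 14 rows.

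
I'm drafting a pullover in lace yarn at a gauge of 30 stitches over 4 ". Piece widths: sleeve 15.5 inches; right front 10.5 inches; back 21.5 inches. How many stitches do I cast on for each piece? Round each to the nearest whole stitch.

sleeve 116; right front 79; back 161.

Rate = 30/4 = 7.5 sts per in.
sleeve: 15.5 × 7.5 = 116.25 → 116.
right front: 10.5 × 7.5 = 78.75 → 79.
back: 21.5 × 7.5 = 161.25 → 161.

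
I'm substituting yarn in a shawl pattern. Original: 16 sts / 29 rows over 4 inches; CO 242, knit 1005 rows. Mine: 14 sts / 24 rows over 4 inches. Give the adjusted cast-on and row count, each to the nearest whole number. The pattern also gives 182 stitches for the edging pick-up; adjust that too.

Cast on 212 stitches; work 832 rows; edging pick-up 159 stitches.

Stitches: 242 × 14/16 = 211.75 → 212.
Rows: 1005 × 24/29 = 831.72 → 832.
edging pick-up: 182 × 14/16 = 159.25 → 159.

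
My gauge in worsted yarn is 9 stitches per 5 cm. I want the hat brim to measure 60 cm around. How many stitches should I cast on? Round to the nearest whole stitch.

9 stitches / 5 cm = 1.8 stitches per cm.
60 × 1.8 = 108.00 stitches.

CO 108 sts.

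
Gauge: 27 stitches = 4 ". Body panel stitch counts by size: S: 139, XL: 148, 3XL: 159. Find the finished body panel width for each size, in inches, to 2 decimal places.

S 20.59 inches; XL 21.93 inches; 3XL 23.56 inches.

27/4 = 6.75 sts per in.
S: 139 / 6.75 = 20.593 → 20.59 in.
XL: 148 / 6.75 = 21.926 → 21.93 in.
3XL: 159 / 6.75 = 23.556 → 23.56 in.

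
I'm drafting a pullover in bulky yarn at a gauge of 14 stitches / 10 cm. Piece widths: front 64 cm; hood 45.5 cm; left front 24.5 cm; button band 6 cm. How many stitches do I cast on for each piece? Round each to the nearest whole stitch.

front 90; hood 64; left front 34; button band 8.

Rate = 14/10 = 1.4 sts per cm.
front: 64 × 1.4 = 89.60 → 90.
hood: 45.5 × 1.4 = 63.70 → 64.
left front: 24.5 × 1.4 = 34.30 → 34.
button band: 6 × 1.4 = 8.40 → 8.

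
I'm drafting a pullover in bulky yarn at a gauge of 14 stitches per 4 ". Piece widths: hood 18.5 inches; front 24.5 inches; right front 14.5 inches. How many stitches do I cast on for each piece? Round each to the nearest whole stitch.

Rate = 14/4 = 3.5 sts per in.
hood: 18.5 × 3.5 = 64.75 → 65.
front: 24.5 × 3.5 = 85.75 → 86.
right front: 14.5 × 3.5 = 50.75 → 51.

hood 65; front 86; right front 51.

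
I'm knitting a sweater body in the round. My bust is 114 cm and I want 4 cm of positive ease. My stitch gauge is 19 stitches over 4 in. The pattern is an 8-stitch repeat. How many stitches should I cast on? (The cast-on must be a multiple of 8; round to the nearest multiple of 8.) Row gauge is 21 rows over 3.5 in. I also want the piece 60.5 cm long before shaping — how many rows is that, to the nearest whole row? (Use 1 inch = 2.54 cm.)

Finished = 114 + 4 = 118 cm.
118 cm × 1/2.54 = 46.46 inches.
19/4 = 4.75 sts per in; 46.46 × 4.75 = 220.67 sts.
Nearest multiple of 8 → 224.
60.5 cm = 23.82 inches; × 6 = 142.91 → 143 rows.

Cast on 224 stitches; work 143 rows.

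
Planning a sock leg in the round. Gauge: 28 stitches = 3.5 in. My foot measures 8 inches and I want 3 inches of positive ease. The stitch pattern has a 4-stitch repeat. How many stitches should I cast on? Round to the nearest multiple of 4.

Cast on 88 stitches.

Finished = 8 + 3 = 11 inches.
28 / 3.5 = 8 sts/in.
11 × 8 = 88.00 sts.
Nearest multiple of 4: 88.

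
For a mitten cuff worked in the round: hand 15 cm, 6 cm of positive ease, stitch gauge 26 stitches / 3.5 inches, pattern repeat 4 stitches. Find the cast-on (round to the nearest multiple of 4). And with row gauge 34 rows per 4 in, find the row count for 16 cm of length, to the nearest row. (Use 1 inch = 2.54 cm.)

Finished = 15 + 6 = 21 cm.
21 cm × 1/2.54 = 8.27 inches.
26/3.5 = 7.429 sts per in; 8.27 × 7.429 = 61.42 sts.
Nearest multiple of 4 → 60.
16 cm = 6.30 inches; × 8.5 = 53.54 → 54 rows.

Cast on 60 stitches; work 54 rows.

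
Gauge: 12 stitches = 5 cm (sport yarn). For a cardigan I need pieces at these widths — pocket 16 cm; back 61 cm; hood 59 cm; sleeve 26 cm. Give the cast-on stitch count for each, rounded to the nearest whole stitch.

pocket 38; back 146; hood 142; sleeve 62.

Rate = 12/5 = 2.4 sts per cm.
pocket: 16 × 2.4 = 38.40 → 38.
back: 61 × 2.4 = 146.40 → 146.
hood: 59 × 2.4 = 141.60 → 142.
sleeve: 26 × 2.4 = 62.40 → 62.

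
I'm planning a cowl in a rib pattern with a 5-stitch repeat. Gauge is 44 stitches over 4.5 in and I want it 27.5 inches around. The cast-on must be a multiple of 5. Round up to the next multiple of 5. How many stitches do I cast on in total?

44 / 4.5 = 9.778 sts per inch.
27.5 × 9.778 = 268.89 sts.
Next multiple of 5: 270.

270 stitches.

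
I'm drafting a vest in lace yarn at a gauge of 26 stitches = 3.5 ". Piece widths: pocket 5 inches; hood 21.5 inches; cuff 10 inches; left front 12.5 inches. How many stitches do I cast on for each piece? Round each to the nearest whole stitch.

Rate = 26/3.5 = 7.429 sts per in.
pocket: 5 × 7.429 = 37.14 → 37.
hood: 21.5 × 7.429 = 159.71 → 160.
cuff: 10 × 7.429 = 74.29 → 74.
left front: 12.5 × 7.429 = 92.86 → 93.

pocket 37; hood 160; cuff 74; left front 93.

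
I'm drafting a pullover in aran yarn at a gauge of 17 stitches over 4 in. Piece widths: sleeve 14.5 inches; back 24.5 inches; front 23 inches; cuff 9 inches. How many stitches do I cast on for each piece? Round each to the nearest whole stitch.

Rate = 17/4 = 4.25 sts per in.
sleeve: 14.5 × 4.25 = 61.62 → 62.
back: 24.5 × 4.25 = 104.12 → 104.
front: 23 × 4.25 = 97.75 → 98.
cuff: 9 × 4.25 = 38.25 → 38.

sleeve 62; back 104; front 98; cuff 38.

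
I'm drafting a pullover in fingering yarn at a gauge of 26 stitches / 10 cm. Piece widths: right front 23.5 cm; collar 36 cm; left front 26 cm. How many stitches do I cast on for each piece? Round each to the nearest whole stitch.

Rate = 26/10 = 2.6 sts per cm.
right front: 23.5 × 2.6 = 61.10 → 61.
collar: 36 × 2.6 = 93.60 → 94.
left front: 26 × 2.6 = 67.60 → 68.

right front 61; collar 94; left front 68.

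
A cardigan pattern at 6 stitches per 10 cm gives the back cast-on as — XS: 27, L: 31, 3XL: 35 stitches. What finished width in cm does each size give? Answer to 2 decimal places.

6/10 = 0.6 sts per cm.
XS: 27 / 0.6 = 45.000 → 45.00 cm.
L: 31 / 0.6 = 51.667 → 51.67 cm.
3XL: 35 / 0.6 = 58.333 → 58.33 cm.

XS 45.00 cm; L 51.67 cm; 3XL 58.33 cm.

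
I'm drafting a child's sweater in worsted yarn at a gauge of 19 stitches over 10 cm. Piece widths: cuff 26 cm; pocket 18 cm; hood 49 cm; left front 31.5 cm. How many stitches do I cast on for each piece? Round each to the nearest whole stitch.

Rate = 19/10 = 1.9 sts per cm.
cuff: 26 × 1.9 = 49.40 → 49.
pocket: 18 × 1.9 = 34.20 → 34.
hood: 49 × 1.9 = 93.10 → 93.
left front: 31.5 × 1.9 = 59.85 → 60.

cuff 49; pocket 34; hood 93; left front 60.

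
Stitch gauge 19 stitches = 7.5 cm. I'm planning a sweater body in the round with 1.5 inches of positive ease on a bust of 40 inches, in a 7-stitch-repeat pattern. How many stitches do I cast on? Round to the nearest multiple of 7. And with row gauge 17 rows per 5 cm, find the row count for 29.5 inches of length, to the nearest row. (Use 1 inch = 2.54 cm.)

Cast on 266 stitches; work 255 rows.

Finished = 40 + 1.5 = 41.5 inches.
41.5 inches × 2.54 = 105.41 cm.
19/7.5 = 2.533 sts per cm; 105.41 × 2.533 = 267.04 sts.
Nearest multiple of 7 → 266.
29.5 inches = 74.93 cm; × 3.4 = 254.76 → 255 rows.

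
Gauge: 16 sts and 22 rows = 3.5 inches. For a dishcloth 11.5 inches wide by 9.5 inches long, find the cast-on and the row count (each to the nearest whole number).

Cast on 53 stitches and work 60 rows.

Stitch gauge = 16/3.5 = 4.571 sts/in; 11.5 × 4.571 = 52.57 → 53 sts.
Row gauge = 22/3.5 = 6.286 rows/in; 9.5 × 6.286 = 59.71 → 60 rows.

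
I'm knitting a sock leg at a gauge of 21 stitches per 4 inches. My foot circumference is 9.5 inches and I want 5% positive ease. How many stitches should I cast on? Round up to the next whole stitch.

Finished = 9.5 × 1.05 = 9.97 in.
21 / 4 = 5.25 sts per inch.
9.97 × 5.25 = 52.37 sts.
→ 53 sts.

53 stitches.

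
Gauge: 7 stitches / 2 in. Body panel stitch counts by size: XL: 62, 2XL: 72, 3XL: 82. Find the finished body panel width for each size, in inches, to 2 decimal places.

XL 17.71 inches; 2XL 20.57 inches; 3XL 23.43 inches.

7/2 = 3.5 sts per in.
XL: 62 / 3.5 = 17.714 → 17.71 in.
2XL: 72 / 3.5 = 20.571 → 20.57 in.
3XL: 82 / 3.5 = 23.429 → 23.43 in.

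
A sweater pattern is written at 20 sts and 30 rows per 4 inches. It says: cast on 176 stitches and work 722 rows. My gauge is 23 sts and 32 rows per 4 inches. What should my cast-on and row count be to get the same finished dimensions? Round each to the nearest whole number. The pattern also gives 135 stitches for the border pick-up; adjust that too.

Stitches: 176 × 23/20 = 202.40 → 202.
Rows: 722 × 32/30 = 770.13 → 770.
border pick-up: 135 × 23/20 = 155.25 → 155.

Cast on 202 stitches; work 770 rows; border pick-up 155 stitches.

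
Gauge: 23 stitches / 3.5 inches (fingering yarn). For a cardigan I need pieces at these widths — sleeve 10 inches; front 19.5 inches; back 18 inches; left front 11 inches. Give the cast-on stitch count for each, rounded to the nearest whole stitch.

sleeve 66; front 128; back 118; left front 72.

Rate = 23/3.5 = 6.571 sts per in.
sleeve: 10 × 6.571 = 65.71 → 66.
front: 19.5 × 6.571 = 128.14 → 128.
back: 18 × 6.571 = 118.29 → 118.
left front: 11 × 6.571 = 72.29 → 72.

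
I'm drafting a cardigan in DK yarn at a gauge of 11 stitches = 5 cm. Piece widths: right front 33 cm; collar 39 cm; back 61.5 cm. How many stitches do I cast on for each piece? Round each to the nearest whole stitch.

right front 73; collar 86; back 135.

Rate = 11/5 = 2.2 sts per cm.
right front: 33 × 2.2 = 72.60 → 73.
collar: 39 × 2.2 = 85.80 → 86.
back: 61.5 × 2.2 = 135.30 → 135.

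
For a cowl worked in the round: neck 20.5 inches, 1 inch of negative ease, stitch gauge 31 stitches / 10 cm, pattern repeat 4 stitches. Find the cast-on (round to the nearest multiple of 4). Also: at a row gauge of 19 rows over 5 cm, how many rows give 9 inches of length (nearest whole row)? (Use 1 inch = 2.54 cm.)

Finished = 20.5 − 1 = 19.5 inches.
19.5 inches × 2.54 = 49.53 cm.
31/10 = 3.1 sts per cm; 49.53 × 3.1 = 153.54 sts.
Nearest multiple of 4 → 152.
9 inches = 22.86 cm; × 3.8 = 86.87 → 87 rows.

Cast on 152 stitches; work 87 rows.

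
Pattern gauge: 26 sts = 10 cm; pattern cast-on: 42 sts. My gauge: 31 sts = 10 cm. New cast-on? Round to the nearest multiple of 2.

CO 50 sts.

Scale factor = 31 / 26 = 1.192.
42 × 31 / 26 = 50.08 sts.
→ 50 sts.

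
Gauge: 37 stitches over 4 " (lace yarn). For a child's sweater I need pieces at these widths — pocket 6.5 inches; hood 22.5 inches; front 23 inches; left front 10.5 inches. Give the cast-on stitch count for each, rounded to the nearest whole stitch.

Rate = 37/4 = 9.25 sts per in.
pocket: 6.5 × 9.25 = 60.12 → 60.
hood: 22.5 × 9.25 = 208.12 → 208.
front: 23 × 9.25 = 212.75 → 213.
left front: 10.5 × 9.25 = 97.12 → 97.

pocket 60; hood 208; front 213; left front 97.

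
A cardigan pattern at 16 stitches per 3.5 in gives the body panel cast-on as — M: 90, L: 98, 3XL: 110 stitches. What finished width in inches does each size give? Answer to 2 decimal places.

16/3.5 = 4.571 sts per in.
M: 90 / 4.571 = 19.688 → 19.69 in.
L: 98 / 4.571 = 21.438 → 21.44 in.
3XL: 110 / 4.571 = 24.062 → 24.06 in.

M 19.69 inches; L 21.44 inches; 3XL 24.06 inches.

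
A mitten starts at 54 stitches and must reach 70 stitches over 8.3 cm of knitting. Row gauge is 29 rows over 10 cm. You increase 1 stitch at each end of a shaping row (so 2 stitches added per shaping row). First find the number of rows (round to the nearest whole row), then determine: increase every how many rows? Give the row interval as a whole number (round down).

Increase every 3rd row.

Rows = 8.3 × 2.9 = 24.1 → 24 rows.
Stitches to add: 16 → 8 shaping rows (at 2 st each).
24 / 8 = 3.00 → every 3 rows.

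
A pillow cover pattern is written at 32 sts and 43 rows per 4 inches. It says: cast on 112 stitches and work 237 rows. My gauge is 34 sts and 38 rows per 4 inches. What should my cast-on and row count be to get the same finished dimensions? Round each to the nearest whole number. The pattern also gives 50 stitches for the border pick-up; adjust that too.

Cast on 119 stitches; work 209 rows; border pick-up 53 stitches.

Stitches: 112 × 34/32 = 119.00 → 119.
Rows: 237 × 38/43 = 209.44 → 209.
border pick-up: 50 × 34/32 = 53.12 → 53.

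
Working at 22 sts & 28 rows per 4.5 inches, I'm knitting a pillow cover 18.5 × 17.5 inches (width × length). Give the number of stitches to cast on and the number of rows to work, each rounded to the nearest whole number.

Stitch gauge = 22/4.5 = 4.889 sts/in; 18.5 × 4.889 = 90.44 → 90 sts.
Row gauge = 28/4.5 = 6.222 rows/in; 17.5 × 6.222 = 108.89 → 109 rows.

Cast on 90 stitches and work 109 rows.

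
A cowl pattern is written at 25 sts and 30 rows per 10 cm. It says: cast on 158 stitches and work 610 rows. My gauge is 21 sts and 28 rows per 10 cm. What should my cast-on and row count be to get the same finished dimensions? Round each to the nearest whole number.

Stitches: 158 × 21/25 = 132.72 → 133.
Rows: 610 × 28/30 = 569.33 → 569.

Cast on 133 stitches; work 569 rows.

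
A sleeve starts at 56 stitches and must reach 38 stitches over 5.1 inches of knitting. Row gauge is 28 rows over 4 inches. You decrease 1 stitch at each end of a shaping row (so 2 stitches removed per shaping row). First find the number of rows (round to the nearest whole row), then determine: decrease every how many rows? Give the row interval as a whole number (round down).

Decrease every 4th row.

Rows = 5.1 × 7 = 35.7 → 36 rows.
Stitches to remove: 18 → 9 shaping rows (at 2 st each).
36 / 9 = 4.00 → every 4 rows.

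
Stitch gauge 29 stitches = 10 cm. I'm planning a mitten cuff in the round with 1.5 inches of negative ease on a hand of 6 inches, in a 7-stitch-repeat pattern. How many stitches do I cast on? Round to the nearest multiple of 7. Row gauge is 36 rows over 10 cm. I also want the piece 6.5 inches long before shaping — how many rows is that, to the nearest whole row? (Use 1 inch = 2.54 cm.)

Finished = 6 − 1.5 = 4.5 inches.
4.5 inches × 2.54 = 11.43 cm.
29/10 = 2.9 sts per cm; 11.43 × 2.9 = 33.15 sts.
Nearest multiple of 7 → 35.
6.5 inches = 16.51 cm; × 3.6 = 59.44 → 59 rows.

Cast on 35 stitches; work 59 rows.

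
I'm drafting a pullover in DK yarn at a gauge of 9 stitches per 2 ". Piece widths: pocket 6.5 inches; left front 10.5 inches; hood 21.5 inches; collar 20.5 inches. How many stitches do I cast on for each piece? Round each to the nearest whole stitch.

pocket 29; left front 47; hood 97; collar 92.

Rate = 9/2 = 4.5 sts per in.
pocket: 6.5 × 4.5 = 29.25 → 29.
left front: 10.5 × 4.5 = 47.25 → 47.
hood: 21.5 × 4.5 = 96.75 → 97.
collar: 20.5 × 4.5 = 92.25 → 92.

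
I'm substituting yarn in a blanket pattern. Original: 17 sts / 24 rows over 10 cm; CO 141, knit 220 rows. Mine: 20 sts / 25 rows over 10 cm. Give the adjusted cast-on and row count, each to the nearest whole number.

Stitches: 141 × 20/17 = 165.88 → 166.
Rows: 220 × 25/24 = 229.17 → 229.

Cast on 166 stitches; work 229 rows.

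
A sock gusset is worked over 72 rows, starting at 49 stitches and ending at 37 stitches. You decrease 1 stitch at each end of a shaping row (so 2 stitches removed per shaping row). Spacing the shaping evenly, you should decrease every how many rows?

Decrease every 12th row.

Stitches to remove: |37 − 49| = 12.
Shaping rows needed: 12 / 2 = 6.
72 rows / 6 = every 12 rows.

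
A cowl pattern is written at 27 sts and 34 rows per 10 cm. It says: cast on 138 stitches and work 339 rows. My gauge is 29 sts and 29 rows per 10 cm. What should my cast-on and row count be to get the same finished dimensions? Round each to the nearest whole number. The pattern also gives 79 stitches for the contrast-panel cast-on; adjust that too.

Cast on 148 stitches; work 289 rows; contrast-panel cast-on 85 stitches.

Stitches: 138 × 29/27 = 148.22 → 148.
Rows: 339 × 29/34 = 289.15 → 289.
contrast-panel cast-on: 79 × 29/27 = 84.85 → 85.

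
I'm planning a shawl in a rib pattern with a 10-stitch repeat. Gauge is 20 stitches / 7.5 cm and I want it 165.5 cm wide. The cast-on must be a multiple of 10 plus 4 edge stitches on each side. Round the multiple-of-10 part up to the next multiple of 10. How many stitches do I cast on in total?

20 / 7.5 = 2.667 sts per cm.
165.5 × 2.667 = 441.33 sts.
Less 8 edge sts → 433.33 for the repeat.
Next multiple of 10: 440.
Add back 8 edge sts → 448.

Cast on 448 stitches.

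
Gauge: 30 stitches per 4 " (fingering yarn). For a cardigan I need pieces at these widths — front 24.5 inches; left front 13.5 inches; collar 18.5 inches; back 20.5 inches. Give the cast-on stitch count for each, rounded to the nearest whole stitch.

Rate = 30/4 = 7.5 sts per in.
front: 24.5 × 7.5 = 183.75 → 184.
left front: 13.5 × 7.5 = 101.25 → 101.
collar: 18.5 × 7.5 = 138.75 → 139.
back: 20.5 × 7.5 = 153.75 → 154.

front 184; left front 101; collar 139; back 154.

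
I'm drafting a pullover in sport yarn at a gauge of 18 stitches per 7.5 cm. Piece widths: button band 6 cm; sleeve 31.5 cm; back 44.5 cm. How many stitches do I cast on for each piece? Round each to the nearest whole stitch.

button band 14; sleeve 76; back 107.

Rate = 18/7.5 = 2.4 sts per cm.
button band: 6 × 2.4 = 14.40 → 14.
sleeve: 31.5 × 2.4 = 75.60 → 76.
back: 44.5 × 2.4 = 106.80 → 107.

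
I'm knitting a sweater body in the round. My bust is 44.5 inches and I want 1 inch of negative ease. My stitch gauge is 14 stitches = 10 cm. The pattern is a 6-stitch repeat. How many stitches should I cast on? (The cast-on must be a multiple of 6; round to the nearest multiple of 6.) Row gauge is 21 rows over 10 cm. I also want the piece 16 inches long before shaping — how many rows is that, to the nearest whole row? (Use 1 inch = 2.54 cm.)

Cast on 156 stitches; work 85 rows.

Finished = 44.5 − 1 = 43.5 inches.
43.5 inches × 2.54 = 110.49 cm.
14/10 = 1.4 sts per cm; 110.49 × 1.4 = 154.69 sts.
Nearest multiple of 6 → 156.
16 inches = 40.64 cm; × 2.1 = 85.34 → 85 rows.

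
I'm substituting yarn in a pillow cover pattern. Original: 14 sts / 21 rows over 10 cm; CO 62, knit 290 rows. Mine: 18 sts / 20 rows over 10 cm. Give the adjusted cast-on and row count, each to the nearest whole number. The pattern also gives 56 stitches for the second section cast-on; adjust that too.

Cast on 80 stitches; work 276 rows; second section cast-on 72 stitches.

Stitches: 62 × 18/14 = 79.71 → 80.
Rows: 290 × 20/21 = 276.19 → 276.
second section cast-on: 56 × 18/14 = 72.00 → 72.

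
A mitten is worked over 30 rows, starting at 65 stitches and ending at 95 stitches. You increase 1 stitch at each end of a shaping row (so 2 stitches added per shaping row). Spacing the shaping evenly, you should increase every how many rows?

Stitches to add: |95 − 65| = 30.
Shaping rows needed: 30 / 2 = 15.
30 rows / 15 = every 2 rows.

Increase every 2nd row.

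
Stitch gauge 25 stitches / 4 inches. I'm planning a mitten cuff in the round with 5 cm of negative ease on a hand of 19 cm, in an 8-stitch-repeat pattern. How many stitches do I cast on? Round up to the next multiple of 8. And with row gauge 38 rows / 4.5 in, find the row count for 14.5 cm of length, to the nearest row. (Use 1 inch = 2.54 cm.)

Finished = 19 − 5 = 14 cm.
14 cm × 1/2.54 = 5.51 inches.
25/4 = 6.25 sts per in; 5.51 × 6.25 = 34.45 sts.
Next multiple of 8 → 40.
14.5 cm = 5.71 inches; × 8.444 = 48.21 → 48 rows.

Cast on 40 stitches; work 48 rows.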